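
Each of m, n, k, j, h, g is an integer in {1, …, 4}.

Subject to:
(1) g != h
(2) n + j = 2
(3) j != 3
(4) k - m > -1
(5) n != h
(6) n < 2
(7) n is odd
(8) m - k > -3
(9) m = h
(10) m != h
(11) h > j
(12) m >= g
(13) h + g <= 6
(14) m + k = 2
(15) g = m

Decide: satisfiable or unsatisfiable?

From constraints 9 and 15, g = m = h, so g = h. But constraint 1 says g ≠ h. Contradiction.

Unsatisfiable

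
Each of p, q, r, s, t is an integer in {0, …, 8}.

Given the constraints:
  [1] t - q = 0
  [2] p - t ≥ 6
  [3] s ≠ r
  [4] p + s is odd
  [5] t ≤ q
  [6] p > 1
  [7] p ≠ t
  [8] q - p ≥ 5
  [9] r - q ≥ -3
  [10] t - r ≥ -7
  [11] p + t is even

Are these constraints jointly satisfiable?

Constraints 2, 8, 9, and 10 give p − t ≥ 6, t − r ≥ -7, r − q ≥ -3, q − p ≥ 5.
Adding all 4 inequalities: the left sides telescope to 0, and the right sides sum to 6 + (-7) + (-3) + 5 = 1. So 0 ≥ 1, which is false.

Unsatisfiable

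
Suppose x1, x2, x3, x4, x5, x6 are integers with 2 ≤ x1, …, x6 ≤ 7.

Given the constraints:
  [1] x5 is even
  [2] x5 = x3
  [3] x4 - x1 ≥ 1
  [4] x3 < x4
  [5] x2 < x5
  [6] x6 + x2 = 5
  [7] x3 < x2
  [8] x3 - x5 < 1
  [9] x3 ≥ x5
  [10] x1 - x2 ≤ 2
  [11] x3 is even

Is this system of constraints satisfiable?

Unsatisfiable

Constraints 5, 7, and 9 give x5 ≤ x3, x3 < x2, x2 < x5. Chaining: x5 ≤ x3 < x2 < x5, which forces x5 < x5 — impossible.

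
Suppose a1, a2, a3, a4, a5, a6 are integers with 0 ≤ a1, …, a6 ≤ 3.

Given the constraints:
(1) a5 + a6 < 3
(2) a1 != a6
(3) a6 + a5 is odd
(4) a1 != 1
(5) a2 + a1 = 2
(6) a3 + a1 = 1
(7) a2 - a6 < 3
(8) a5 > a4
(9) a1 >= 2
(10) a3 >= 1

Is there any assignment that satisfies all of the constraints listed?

From constraint 10: a3 ≥ 1. From constraint 9: a1 ≥ 2. Hence a3 + a1 ≥ 3. But constraint 6 requires a3 + a1 = 1, and 1 < 3. Contradiction.

Unsatisfiable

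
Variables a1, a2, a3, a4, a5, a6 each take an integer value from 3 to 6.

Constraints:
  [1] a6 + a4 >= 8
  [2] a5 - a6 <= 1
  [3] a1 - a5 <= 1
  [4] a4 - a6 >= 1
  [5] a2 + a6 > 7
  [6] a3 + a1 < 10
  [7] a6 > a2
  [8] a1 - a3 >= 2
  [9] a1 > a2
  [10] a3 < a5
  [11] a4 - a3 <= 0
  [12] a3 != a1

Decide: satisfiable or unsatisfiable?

Unsatisfiable

Constraints 2, 3, 4, 8, and 11 give a1 − a3 ≥ 2, a3 − a4 ≥ 0, a4 − a6 ≥ 1, a6 − a5 ≥ -1, a5 − a1 ≥ -1.
Adding all 5 inequalities: the left sides telescope to 0, and the right sides sum to 2 + 0 + 1 + (-1) + (-1) = 1. So 0 ≥ 1, which is false.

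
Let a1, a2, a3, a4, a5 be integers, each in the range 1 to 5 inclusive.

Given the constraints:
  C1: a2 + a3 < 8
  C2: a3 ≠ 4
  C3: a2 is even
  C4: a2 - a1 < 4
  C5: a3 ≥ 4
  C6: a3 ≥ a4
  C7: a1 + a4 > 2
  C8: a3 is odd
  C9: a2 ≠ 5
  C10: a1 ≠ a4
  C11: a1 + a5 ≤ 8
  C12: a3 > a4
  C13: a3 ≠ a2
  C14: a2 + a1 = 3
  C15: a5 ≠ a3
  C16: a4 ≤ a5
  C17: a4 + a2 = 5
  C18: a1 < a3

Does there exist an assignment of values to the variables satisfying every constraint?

The assignment a1 = 1, a2 = 2, a3 = 5, a4 = 3, a5 = 4 works:
  constraint 1 holds since a2 + a3 = 7.
  constraint 4 holds since a2 - a1 = 1.
The rest check out directly.

Satisfiable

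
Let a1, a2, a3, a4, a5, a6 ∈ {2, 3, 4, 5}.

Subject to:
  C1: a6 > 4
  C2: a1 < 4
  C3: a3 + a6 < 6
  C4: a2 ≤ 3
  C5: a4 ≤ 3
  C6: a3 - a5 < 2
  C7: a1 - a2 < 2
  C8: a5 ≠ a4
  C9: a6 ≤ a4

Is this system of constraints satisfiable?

From constraint 1: a6 ≥ 5. From constraints 5 and 9: a6 ≤ a4 and a4 ≤ 3, so a6 ≤ 3. But 3 < 5, so no value of a6 works.

Unsatisfiable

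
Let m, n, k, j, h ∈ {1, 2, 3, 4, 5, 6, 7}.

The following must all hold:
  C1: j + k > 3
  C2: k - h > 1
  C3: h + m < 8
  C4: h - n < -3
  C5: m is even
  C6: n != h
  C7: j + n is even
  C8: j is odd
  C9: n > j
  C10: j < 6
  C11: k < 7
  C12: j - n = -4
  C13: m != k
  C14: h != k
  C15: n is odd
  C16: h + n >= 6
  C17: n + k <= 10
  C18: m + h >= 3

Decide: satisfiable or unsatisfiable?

Satisfiable

Try m = 4, n = 5, k = 3, j = 1, h = 1.
Check constraint 1: j + k = 4; constraint 2: k - h = 2. The remaining constraints are straightforward to verify.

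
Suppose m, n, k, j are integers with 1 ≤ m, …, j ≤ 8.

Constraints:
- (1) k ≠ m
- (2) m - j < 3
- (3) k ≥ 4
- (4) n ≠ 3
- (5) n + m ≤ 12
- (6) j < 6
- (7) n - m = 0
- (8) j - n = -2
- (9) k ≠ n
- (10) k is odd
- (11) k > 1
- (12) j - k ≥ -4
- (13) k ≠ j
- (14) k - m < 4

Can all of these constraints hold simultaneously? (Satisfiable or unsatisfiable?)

Satisfiable

Setting (m, n, k, j) = (5, 5, 7, 3) satisfies everything: constraint 2: m - j = 2; constraint 5: n + m = 10, and the others follow.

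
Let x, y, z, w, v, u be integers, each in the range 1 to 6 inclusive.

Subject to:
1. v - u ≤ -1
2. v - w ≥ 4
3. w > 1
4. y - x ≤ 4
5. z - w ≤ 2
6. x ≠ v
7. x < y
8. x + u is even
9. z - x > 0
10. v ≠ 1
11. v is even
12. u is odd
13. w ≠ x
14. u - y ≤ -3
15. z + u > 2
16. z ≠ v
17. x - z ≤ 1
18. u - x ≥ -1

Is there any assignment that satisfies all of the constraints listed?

Unsatisfiable

Constraints 1, 2, 4, 5, 14, and 17 give u − v ≥ 1, v − w ≥ 4, w − z ≥ -2, z − x ≥ -1, x − y ≥ -4, y − u ≥ 3.
Adding all 6 inequalities: the left sides telescope to 0, and the right sides sum to 1 + 4 + (-2) + (-1) + (-4) + 3 = 1. So 0 ≥ 1, which is false.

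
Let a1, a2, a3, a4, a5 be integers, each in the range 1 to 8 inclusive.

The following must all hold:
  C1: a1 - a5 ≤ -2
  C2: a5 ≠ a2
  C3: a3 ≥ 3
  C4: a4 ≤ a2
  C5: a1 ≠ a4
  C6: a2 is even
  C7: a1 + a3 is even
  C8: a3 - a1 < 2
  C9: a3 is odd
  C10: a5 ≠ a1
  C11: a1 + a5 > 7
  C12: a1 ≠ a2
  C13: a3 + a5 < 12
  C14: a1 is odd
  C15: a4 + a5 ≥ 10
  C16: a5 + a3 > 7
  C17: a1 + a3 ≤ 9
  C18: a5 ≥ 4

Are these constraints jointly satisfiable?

The assignment a1 = 3, a2 = 8, a3 = 3, a4 = 7, a5 = 6 works:
  constraint 1 holds since a1 - a5 = -3.
  constraint 8 holds since a3 - a1 = 0.
The rest check out directly.

Satisfiable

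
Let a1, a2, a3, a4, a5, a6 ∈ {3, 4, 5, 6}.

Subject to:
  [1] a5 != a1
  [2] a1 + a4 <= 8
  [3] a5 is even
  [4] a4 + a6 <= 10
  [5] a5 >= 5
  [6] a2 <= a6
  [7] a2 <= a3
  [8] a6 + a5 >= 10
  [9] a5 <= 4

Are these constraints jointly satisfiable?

Unsatisfiable

From constraint 5: a5 ≥ 5. From constraint 9: a5 ≤ 4. But 4 < 5, so no value of a5 works.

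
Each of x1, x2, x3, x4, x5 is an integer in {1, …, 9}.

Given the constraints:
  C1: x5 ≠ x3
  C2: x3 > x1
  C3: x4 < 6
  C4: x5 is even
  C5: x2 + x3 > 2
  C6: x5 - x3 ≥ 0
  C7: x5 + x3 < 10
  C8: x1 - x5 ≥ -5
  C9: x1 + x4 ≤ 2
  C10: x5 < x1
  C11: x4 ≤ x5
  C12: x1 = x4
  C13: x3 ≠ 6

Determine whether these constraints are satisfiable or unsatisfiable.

Unsatisfiable

Constraints 2, 6, and 10 give x5 < x1, x1 < x3, x3 ≤ x5. Chaining: x5 < x1 < x3 ≤ x5, which forces x5 < x5 — impossible.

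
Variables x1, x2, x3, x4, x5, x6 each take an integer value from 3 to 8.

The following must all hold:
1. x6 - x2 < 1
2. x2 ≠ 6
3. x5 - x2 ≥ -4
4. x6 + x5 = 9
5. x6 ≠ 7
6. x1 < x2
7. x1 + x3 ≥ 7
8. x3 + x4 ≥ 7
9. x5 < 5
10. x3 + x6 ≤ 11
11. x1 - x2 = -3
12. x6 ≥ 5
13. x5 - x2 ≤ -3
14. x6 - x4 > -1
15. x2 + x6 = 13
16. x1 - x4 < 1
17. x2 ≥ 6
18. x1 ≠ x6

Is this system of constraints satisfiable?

The assignment x1 = 4, x2 = 7, x3 = 3, x4 = 5, x5 = 3, x6 = 6 works:
  constraint 1 holds since x6 - x2 = -1.
  constraint 3 holds since x5 - x2 = -4.
The rest check out directly.

Satisfiable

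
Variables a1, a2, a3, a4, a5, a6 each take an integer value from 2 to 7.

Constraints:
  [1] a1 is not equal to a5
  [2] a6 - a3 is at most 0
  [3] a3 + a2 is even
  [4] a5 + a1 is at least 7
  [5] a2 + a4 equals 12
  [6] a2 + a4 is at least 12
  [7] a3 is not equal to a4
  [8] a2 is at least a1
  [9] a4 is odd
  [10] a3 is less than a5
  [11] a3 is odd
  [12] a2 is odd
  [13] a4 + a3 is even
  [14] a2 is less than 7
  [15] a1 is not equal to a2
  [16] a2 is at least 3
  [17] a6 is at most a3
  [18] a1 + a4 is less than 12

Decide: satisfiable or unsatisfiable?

One satisfying assignment is a1 = 2, a2 = 5, a3 = 5, a4 = 7, a5 = 7, a6 = 5.
For the less obvious constraints — constraint 2: a6 - a3 = 0; constraint 4: a5 + a1 = 9; constraint 5: a2 + a4 = 12 — and the others hold by inspection.

Satisfiable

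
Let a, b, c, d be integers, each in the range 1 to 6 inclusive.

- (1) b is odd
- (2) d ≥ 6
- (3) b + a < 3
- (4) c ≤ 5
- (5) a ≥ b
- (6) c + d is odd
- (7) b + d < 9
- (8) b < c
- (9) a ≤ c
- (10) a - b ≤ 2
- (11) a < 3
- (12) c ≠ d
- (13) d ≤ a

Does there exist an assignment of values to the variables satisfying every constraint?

From constraints 2 and 13: a ≥ d and d ≥ 6, so a ≥ 6. From constraints 4 and 9: a ≤ c and c ≤ 5, so a ≤ 5. But 5 < 6, so no value of a works.

Unsatisfiable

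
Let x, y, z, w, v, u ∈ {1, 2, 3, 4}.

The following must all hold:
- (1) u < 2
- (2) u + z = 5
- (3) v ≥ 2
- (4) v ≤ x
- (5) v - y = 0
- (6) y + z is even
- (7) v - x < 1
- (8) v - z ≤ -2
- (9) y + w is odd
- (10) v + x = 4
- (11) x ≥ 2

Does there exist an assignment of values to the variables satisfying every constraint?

Satisfiable

Setting (x, y, z, w, v, u) = (2, 2, 4, 1, 2, 1) satisfies everything: constraint 2: u + z = 5; constraint 5: v - y = 0; constraint 7: v - x = 0, and the others follow.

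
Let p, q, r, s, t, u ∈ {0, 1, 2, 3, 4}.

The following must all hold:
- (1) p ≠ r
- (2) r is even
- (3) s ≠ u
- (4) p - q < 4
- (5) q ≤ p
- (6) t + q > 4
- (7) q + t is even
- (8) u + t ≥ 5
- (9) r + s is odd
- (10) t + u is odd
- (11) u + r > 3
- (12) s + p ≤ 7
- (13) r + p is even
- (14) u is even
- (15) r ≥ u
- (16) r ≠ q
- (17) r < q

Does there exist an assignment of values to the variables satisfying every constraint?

Setting (p, q, r, s, t, u) = (4, 3, 2, 1, 3, 2) satisfies everything: constraint 4: p - q = 1; constraint 6: t + q = 6, and the others follow.

Satisfiable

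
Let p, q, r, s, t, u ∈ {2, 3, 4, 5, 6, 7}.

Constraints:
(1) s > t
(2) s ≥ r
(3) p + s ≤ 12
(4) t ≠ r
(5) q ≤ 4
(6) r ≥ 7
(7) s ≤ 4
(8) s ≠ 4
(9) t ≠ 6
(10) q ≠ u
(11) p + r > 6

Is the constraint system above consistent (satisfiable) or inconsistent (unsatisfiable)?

From constraints 2 and 6: s ≥ r and r ≥ 7, so s ≥ 7. From constraint 7: s ≤ 4. But 4 < 7, so no value of s works.

Unsatisfiable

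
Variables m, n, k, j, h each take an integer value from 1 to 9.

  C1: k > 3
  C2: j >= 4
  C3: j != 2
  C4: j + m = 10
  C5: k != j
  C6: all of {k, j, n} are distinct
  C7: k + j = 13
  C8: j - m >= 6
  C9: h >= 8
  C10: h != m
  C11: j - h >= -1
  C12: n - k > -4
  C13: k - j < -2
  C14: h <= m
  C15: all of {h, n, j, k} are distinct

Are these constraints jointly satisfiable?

Unsatisfiable

From constraint 2: j ≥ 4. From constraints 9 and 14: m ≥ h ≥ 8. Hence j + m ≥ 12. But constraint 4 requires j + m = 10, and 10 < 12. Contradiction.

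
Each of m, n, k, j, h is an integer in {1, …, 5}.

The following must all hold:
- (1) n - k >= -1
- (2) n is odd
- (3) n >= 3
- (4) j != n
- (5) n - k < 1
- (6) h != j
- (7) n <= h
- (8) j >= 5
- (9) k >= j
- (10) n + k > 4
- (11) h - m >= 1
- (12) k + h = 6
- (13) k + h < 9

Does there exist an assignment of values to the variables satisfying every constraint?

From constraints 8 and 9: k ≥ j ≥ 5. From constraints 3 and 7: h ≥ n ≥ 3. Hence k + h ≥ 8. But constraint 12 requires k + h = 6, and 6 < 8. Contradiction.

Unsatisfiable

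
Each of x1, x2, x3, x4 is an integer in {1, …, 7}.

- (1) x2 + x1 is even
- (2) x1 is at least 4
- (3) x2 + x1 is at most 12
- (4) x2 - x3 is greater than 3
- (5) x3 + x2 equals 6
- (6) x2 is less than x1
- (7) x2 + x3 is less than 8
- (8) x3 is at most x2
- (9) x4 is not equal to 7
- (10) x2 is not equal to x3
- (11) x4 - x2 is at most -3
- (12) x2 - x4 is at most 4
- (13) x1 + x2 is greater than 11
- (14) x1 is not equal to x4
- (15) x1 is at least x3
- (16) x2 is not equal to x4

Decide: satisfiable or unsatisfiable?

Satisfiable

One satisfying assignment is x1 = 7, x2 = 5, x3 = 1, x4 = 1.
For the less obvious constraints — constraint 3: x2 + x1 = 12; constraint 4: x2 - x3 = 4; constraint 5: x3 + x2 = 6 — and the others hold by inspection.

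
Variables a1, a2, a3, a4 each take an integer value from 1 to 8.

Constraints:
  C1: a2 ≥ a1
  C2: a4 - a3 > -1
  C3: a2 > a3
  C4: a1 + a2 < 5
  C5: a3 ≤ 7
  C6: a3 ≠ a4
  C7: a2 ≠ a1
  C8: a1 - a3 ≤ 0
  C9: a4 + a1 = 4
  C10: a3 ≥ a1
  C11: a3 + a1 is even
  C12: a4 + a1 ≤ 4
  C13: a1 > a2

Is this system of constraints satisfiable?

Constraints 3, 10, and 13 give a2 < a1, a1 ≤ a3, a3 < a2. Chaining: a2 < a1 ≤ a3 < a2, which forces a2 < a2 — impossible.

Unsatisfiable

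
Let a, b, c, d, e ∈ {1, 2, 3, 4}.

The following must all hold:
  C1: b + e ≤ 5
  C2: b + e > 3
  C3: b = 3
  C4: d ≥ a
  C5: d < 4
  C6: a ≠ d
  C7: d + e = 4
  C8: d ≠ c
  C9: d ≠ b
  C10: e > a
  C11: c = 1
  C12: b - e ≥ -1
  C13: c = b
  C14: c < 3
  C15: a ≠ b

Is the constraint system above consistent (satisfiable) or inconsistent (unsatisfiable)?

Constraint 11 fixes c = 1 and constraint 3 fixes b = 3, but constraint 13 requires c = b. Since 1 ≠ 3, contradiction.

Unsatisfiable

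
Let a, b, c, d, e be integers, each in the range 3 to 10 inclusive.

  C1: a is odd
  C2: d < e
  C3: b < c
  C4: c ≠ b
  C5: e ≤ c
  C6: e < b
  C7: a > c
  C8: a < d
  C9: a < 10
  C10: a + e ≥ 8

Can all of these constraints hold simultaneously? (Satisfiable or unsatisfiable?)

Constraints 2, 3, 6, 7, and 8 give c < a, a < d, d < e, e < b, b < c. Chaining: c < a < d < e < b < c, which forces c < c — impossible.

Unsatisfiable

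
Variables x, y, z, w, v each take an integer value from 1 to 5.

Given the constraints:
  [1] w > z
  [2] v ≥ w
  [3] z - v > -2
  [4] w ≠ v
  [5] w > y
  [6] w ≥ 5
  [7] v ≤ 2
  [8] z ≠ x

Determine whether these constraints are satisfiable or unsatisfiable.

Unsatisfiable

From constraints 2 and 6: v ≥ w and w ≥ 5, so v ≥ 5. From constraint 7: v ≤ 2. But 2 < 5, so no value of v works.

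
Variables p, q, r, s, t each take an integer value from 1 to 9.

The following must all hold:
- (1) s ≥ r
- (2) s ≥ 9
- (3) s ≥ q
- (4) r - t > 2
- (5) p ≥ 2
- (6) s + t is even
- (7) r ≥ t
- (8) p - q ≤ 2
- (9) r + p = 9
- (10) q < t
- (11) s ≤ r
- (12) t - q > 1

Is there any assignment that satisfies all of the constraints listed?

Unsatisfiable

From constraints 2 and 11: r ≥ s ≥ 9. From constraint 5: p ≥ 2. Hence r + p ≥ 11. But constraint 9 requires r + p = 9, and 9 < 11. Contradiction.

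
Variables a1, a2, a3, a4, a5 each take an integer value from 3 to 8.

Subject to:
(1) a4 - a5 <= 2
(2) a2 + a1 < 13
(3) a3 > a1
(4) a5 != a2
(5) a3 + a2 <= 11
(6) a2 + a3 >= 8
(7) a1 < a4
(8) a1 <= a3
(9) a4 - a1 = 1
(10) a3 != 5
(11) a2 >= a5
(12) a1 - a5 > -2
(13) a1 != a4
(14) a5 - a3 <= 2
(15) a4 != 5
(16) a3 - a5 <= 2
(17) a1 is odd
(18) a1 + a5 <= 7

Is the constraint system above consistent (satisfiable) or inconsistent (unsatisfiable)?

Satisfiable

Take a1 = 3, a2 = 7, a3 = 4, a4 = 4, a5 = 3. Then constraint 1: a4 - a5 = 1; constraint 2: a2 + a1 = 10; constraint 5: a3 + a2 = 11, and every other listed constraint is also met.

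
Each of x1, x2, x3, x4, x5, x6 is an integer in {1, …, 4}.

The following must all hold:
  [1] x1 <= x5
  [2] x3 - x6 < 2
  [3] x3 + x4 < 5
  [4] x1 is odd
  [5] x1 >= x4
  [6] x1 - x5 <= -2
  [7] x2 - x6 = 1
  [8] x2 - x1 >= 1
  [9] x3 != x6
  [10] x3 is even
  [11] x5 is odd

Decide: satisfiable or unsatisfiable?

The assignment x1 = 1, x2 = 4, x3 = 2, x4 = 1, x5 = 3, x6 = 3 works:
  constraint 2 holds since x3 - x6 = -1.
  constraint 3 holds since x3 + x4 = 3.
The rest check out directly.

Satisfiable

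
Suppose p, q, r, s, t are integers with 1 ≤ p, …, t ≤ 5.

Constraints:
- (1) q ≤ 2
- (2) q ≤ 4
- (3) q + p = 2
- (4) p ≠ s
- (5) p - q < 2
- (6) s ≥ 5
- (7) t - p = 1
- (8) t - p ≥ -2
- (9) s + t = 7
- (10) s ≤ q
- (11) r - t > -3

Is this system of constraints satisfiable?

From constraints 6 and 10: q ≥ s and s ≥ 5, so q ≥ 5. From constraint 2: q ≤ 4. But 4 < 5, so no value of q works.

Unsatisfiable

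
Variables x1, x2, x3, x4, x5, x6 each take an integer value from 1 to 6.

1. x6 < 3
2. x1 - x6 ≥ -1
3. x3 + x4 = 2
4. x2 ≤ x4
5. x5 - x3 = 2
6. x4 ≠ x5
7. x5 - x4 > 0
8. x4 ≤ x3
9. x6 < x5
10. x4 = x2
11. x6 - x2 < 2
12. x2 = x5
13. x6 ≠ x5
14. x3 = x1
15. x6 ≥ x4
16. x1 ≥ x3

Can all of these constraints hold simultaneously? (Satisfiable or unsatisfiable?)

Unsatisfiable

From constraints 10 and 12, x4 = x2 = x5, so x4 = x5. But constraint 6 says x4 ≠ x5. Contradiction.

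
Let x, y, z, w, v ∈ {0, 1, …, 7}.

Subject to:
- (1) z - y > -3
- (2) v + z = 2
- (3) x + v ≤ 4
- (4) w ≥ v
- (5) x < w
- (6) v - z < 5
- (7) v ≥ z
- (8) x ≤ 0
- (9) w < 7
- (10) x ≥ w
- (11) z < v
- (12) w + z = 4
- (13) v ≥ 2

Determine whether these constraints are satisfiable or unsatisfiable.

Unsatisfiable

From constraints 4 and 13: w ≥ v and v ≥ 2, so w ≥ 2. From constraints 8 and 10: w ≤ x and x ≤ 0, so w ≤ 0. But 0 < 2, so no value of w works.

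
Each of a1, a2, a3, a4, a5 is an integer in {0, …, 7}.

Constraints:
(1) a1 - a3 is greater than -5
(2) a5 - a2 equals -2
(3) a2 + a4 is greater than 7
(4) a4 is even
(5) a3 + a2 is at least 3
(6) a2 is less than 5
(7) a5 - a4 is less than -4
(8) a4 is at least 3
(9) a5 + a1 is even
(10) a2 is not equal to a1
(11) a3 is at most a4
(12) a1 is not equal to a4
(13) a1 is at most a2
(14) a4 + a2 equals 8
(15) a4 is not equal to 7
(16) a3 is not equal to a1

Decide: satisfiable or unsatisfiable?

One satisfying assignment is a1 = 0, a2 = 2, a3 = 2, a4 = 6, a5 = 0.
For the less obvious constraints — constraint 1: a1 - a3 = -2; constraint 2: a5 - a2 = -2 — and the others hold by inspection.

Satisfiable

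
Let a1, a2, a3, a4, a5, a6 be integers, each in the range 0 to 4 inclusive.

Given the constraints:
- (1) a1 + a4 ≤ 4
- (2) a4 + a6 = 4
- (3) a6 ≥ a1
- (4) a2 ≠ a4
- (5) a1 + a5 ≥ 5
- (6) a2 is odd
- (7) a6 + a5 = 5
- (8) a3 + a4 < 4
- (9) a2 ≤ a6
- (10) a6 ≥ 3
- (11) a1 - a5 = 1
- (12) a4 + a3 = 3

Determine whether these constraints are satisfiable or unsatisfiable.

Take a1 = 3, a2 = 3, a3 = 2, a4 = 1, a5 = 2, a6 = 3. Then constraint 1: a1 + a4 = 4; constraint 2: a4 + a6 = 4, and every other listed constraint is also met.

Satisfiable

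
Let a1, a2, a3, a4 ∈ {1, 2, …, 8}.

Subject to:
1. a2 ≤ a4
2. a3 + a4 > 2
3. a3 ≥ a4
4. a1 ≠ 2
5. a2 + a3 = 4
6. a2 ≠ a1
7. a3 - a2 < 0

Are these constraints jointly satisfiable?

Unsatisfiable

Constraints 1, 3, and 7 give a4 ≤ a3, a3 < a2, a2 ≤ a4. Chaining: a4 ≤ a3 < a2 ≤ a4, which forces a4 < a4 — impossible.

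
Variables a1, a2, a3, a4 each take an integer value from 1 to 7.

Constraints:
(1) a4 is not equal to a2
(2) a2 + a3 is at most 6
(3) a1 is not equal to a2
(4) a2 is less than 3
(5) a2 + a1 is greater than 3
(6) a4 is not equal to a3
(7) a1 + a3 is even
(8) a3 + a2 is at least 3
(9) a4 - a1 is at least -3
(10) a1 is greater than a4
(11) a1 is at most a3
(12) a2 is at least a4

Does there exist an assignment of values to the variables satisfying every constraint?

Setting (a1, a2, a3, a4) = (4, 2, 4, 1) satisfies everything: constraint 2: a2 + a3 = 6; constraint 5: a2 + a1 = 6; constraint 8: a3 + a2 = 6, and the others follow.

Satisfiable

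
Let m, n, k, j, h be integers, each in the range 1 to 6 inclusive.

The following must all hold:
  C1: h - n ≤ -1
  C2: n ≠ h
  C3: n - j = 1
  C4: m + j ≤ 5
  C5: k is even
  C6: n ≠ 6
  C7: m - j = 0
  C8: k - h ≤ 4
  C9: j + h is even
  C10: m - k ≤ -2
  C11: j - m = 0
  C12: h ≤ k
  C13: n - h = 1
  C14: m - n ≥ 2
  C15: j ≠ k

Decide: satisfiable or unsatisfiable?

Constraints 1, 8, 10, and 14 give n − h ≥ 1, h − k ≥ -4, k − m ≥ 2, m − n ≥ 2.
Adding all 4 inequalities: the left sides telescope to 0, and the right sides sum to 1 + (-4) + 2 + 2 = 1. So 0 ≥ 1, which is false.

Unsatisfiable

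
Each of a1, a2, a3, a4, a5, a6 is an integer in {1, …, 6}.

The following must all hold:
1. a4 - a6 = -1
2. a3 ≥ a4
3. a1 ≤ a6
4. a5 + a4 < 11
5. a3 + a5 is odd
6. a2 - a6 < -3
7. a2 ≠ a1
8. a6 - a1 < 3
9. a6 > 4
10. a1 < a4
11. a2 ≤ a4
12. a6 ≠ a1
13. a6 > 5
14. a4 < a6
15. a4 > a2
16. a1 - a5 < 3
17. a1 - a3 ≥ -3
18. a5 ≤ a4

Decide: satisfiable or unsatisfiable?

The assignment a1 = 4, a2 = 1, a3 = 6, a4 = 5, a5 = 3, a6 = 6 works:
  constraint 1 holds since a4 - a6 = -1.
  constraint 4 holds since a5 + a4 = 8.
  constraint 6 holds since a2 - a6 = -5.
The rest check out directly.

Satisfiable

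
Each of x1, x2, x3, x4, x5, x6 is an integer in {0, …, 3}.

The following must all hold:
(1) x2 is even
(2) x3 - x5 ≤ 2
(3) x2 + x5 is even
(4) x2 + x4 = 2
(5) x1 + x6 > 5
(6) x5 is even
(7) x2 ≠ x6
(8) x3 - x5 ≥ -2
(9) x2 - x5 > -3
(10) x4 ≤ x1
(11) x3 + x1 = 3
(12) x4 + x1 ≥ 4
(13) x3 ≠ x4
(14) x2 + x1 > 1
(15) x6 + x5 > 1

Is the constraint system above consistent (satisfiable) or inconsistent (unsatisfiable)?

Setting (x1, x2, x3, x4, x5, x6) = (3, 0, 0, 2, 0, 3) satisfies everything: constraint 2: x3 - x5 = 0; constraint 4: x2 + x4 = 2, and the others follow.

Satisfiable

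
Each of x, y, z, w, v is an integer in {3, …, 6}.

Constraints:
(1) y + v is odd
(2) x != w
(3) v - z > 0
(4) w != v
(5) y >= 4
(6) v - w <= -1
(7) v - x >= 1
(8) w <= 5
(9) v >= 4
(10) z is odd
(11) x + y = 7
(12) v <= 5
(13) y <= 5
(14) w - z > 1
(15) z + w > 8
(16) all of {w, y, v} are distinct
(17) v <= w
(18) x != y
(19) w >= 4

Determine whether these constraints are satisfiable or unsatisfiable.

Constraints 5, 8, 9, 12, 13, and 19 confine each of w, y, v to the 2 values {4, 5}.
Constraint 16 requires all 3 of them to be distinct, but only 2 values are available — impossible by the pigeonhole principle.

Unsatisfiable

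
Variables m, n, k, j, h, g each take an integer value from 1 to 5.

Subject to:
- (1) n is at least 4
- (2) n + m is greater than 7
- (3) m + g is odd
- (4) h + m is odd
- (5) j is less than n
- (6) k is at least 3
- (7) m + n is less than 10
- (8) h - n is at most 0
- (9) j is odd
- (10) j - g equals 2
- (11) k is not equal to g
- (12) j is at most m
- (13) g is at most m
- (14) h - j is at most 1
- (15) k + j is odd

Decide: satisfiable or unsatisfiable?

Setting (m, n, k, j, h, g) = (4, 5, 4, 3, 3, 1) satisfies everything: constraint 2: n + m = 9; constraint 7: m + n = 9; constraint 8: h - n = -2, and the others follow.

Satisfiable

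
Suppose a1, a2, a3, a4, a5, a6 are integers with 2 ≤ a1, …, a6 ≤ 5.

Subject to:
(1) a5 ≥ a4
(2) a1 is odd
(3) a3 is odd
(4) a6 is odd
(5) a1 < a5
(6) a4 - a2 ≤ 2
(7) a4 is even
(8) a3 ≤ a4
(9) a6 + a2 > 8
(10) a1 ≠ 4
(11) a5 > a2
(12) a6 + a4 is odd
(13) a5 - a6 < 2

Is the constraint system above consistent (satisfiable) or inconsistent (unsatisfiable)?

One satisfying assignment is a1 = 3, a2 = 4, a3 = 3, a4 = 4, a5 = 5, a6 = 5.
For the less obvious constraints — constraint 6: a4 - a2 = 0; constraint 9: a6 + a2 = 9 — and the others hold by inspection.

Satisfiable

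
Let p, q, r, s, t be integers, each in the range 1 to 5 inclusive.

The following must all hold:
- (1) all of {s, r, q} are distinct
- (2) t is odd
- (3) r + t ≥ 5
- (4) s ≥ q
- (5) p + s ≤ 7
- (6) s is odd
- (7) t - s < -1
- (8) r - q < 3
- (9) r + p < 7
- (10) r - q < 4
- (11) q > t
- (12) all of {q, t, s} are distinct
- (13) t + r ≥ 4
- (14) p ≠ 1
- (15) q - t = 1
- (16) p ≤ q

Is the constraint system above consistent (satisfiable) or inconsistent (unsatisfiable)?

Satisfiable

Try p = 2, q = 2, r = 4, s = 5, t = 1.
Check constraint 3: r + t = 5; constraint 5: p + s = 7; constraint 7: t - s = -4. The remaining constraints are straightforward to verify.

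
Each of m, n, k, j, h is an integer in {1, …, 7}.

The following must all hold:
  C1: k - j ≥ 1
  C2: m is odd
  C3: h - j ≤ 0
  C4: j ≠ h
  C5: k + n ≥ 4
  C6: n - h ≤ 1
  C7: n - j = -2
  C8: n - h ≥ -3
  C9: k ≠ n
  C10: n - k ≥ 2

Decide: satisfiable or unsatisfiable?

Unsatisfiable

Constraints 1, 3, 6, and 10 give j − h ≥ 0, h − n ≥ -1, n − k ≥ 2, k − j ≥ 1.
Adding all 4 inequalities: the left sides telescope to 0, and the right sides sum to 0 + (-1) + 2 + 1 = 2. So 0 ≥ 2, which is false.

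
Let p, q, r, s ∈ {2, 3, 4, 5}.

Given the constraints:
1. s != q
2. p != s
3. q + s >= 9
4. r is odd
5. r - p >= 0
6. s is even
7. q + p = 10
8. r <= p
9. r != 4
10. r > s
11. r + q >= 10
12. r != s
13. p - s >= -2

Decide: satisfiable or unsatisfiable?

Take p = 5, q = 5, r = 5, s = 4. Then constraint 3: q + s = 9; constraint 5: r - p = 0; constraint 7: q + p = 10, and every other listed constraint is also met.

Satisfiable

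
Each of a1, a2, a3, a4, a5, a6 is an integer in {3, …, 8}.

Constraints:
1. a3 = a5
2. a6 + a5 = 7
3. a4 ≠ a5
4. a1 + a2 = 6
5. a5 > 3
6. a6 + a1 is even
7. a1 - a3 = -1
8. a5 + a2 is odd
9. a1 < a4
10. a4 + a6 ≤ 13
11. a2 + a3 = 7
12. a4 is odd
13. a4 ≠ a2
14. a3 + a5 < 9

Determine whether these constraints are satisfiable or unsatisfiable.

Satisfiable

The assignment a1 = 3, a2 = 3, a3 = 4, a4 = 7, a5 = 4, a6 = 3 works:
  constraint 2 holds since a6 + a5 = 7.
  constraint 4 holds since a1 + a2 = 6.
  constraint 7 holds since a1 - a3 = -1.
The rest check out directly.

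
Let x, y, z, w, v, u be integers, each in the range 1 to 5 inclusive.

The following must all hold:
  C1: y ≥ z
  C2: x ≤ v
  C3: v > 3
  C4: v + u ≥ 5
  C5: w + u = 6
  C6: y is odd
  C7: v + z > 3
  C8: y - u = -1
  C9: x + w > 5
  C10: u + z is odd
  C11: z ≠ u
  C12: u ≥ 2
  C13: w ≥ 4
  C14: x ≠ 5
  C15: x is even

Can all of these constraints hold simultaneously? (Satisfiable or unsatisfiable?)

Satisfiable

Try x = 2, y = 1, z = 1, w = 4, v = 5, u = 2.
Check constraint 4: v + u = 7; constraint 5: w + u = 6; constraint 7: v + z = 6. The remaining constraints are straightforward to verify.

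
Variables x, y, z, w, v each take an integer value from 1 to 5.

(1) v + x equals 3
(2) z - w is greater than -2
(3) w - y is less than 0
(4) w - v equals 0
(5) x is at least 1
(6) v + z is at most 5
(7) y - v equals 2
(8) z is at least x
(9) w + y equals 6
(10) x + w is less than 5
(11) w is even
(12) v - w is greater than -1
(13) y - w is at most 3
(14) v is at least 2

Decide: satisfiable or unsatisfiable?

One satisfying assignment is x = 1, y = 4, z = 1, w = 2, v = 2.
For the less obvious constraints — constraint 1: v + x = 3; constraint 2: z - w = -1 — and the others hold by inspection.

Satisfiable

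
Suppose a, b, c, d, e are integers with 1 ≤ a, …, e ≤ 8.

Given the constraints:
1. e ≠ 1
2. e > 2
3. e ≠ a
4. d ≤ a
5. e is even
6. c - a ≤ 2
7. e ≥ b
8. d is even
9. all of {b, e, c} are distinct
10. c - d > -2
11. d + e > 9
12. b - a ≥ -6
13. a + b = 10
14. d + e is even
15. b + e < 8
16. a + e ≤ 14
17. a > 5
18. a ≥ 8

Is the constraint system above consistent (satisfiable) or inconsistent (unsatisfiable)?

Satisfiable

One satisfying assignment is a = 8, b = 2, c = 8, d = 8, e = 4.
For the less obvious constraints — constraint 6: c - a = 0; constraint 10: c - d = 0 — and the others hold by inspection.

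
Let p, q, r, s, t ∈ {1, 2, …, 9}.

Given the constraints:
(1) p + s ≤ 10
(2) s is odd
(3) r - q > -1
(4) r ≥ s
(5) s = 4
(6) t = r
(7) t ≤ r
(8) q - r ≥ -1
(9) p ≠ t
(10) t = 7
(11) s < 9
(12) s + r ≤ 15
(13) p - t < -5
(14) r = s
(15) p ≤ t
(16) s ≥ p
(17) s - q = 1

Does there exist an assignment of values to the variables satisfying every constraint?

Unsatisfiable

Constraint 10 fixes t = 7 and constraint 5 fixes s = 4. Constraints 6 and 14 give t = r = s, so t = s. But 7 ≠ 4 — contradiction.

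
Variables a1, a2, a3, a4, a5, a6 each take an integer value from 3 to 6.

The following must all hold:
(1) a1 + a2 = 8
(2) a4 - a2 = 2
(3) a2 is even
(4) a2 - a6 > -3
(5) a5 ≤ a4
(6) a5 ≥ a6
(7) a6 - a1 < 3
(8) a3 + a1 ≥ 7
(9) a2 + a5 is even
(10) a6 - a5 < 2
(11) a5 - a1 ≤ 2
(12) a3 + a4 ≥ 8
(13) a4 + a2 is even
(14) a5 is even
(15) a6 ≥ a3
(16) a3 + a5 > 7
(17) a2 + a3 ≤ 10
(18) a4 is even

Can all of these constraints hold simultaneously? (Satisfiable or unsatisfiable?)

Satisfiable

The assignment a1 = 4, a2 = 4, a3 = 4, a4 = 6, a5 = 6, a6 = 6 works:
  constraint 1 holds since a1 + a2 = 8.
  constraint 2 holds since a4 - a2 = 2.
  constraint 4 holds since a2 - a6 = -2.
The rest check out directly.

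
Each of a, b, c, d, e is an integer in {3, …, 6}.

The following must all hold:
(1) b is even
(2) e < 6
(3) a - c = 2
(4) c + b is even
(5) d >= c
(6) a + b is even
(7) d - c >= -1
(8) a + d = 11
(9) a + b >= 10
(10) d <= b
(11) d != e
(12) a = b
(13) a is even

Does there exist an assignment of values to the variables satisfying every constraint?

Satisfiable

Take a = 6, b = 6, c = 4, d = 5, e = 4. Then constraint 3: a - c = 2; constraint 7: d - c = 1, and every other listed constraint is also met.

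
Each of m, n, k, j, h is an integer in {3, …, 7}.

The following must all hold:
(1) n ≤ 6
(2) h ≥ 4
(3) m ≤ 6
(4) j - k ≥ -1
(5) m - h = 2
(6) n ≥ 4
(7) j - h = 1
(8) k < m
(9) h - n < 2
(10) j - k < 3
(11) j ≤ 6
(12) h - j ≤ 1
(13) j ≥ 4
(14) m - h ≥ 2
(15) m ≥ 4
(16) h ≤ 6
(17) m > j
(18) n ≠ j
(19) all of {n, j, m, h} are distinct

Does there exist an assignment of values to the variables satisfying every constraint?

Unsatisfiable

Constraints 1, 2, 3, 6, 11, 13, 15, and 16 confine each of n, j, m, h to the 3 values {4, …, 6}.
Constraint 19 requires all 4 of them to be distinct, but only 3 values are available — impossible by the pigeonhole principle.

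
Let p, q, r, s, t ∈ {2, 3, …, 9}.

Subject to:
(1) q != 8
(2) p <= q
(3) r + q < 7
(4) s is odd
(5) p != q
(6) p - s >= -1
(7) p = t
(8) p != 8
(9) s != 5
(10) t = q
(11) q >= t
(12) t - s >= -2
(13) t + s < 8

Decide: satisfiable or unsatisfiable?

Unsatisfiable

From constraints 7 and 10, p = t = q, so p = q. But constraint 5 says p ≠ q. Contradiction.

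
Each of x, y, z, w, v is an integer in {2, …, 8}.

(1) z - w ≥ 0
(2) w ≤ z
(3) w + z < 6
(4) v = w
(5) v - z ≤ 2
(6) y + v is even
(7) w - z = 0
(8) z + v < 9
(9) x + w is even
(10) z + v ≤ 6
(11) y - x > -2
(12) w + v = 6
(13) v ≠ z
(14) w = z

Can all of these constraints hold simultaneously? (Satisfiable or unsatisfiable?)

Unsatisfiable

From constraints 4 and 14, v = w = z, so v = z. But constraint 13 says v ≠ z. Contradiction.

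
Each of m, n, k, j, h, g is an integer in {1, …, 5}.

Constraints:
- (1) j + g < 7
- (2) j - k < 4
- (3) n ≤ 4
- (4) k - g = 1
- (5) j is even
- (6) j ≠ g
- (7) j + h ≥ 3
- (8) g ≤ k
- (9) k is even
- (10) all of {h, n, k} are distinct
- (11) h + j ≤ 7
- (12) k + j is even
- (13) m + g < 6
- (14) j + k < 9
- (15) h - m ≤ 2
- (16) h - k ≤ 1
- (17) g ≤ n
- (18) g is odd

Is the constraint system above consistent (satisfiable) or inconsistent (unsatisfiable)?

Satisfiable

The assignment m = 2, n = 3, k = 2, j = 4, h = 1, g = 1 works:
  constraint 1 holds since j + g = 5.
  constraint 2 holds since j - k = 2.
  constraint 4 holds since k - g = 1.
The rest check out directly.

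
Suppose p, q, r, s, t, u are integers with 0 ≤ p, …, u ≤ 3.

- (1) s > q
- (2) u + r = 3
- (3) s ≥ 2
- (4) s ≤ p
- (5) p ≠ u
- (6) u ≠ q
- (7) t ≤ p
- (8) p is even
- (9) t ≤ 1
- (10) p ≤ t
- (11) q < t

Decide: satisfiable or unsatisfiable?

From constraints 3 and 4: p ≥ s and s ≥ 2, so p ≥ 2. From constraints 9 and 10: p ≤ t and t ≤ 1, so p ≤ 1. But 1 < 2, so no value of p works.

Unsatisfiable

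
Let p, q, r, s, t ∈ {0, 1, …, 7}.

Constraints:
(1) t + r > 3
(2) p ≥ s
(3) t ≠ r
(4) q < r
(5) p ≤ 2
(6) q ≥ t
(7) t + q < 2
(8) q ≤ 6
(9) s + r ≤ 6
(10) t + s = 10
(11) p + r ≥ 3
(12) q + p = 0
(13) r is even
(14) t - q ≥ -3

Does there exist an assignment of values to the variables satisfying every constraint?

From constraints 6 and 8: t ≤ q ≤ 6. From constraints 2 and 5: s ≤ p ≤ 2. Hence t + s ≤ 8. But constraint 10 requires t + s = 10, and 10 > 8. Contradiction.

Unsatisfiable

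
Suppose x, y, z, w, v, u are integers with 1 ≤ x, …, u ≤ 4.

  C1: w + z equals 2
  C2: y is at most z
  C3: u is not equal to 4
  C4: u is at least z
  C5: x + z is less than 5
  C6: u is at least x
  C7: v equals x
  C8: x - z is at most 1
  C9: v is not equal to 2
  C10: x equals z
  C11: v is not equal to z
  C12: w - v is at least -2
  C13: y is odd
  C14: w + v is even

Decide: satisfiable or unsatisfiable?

Unsatisfiable

From constraints 7 and 10, v = x = z, so v = z. But constraint 11 says v ≠ z. Contradiction.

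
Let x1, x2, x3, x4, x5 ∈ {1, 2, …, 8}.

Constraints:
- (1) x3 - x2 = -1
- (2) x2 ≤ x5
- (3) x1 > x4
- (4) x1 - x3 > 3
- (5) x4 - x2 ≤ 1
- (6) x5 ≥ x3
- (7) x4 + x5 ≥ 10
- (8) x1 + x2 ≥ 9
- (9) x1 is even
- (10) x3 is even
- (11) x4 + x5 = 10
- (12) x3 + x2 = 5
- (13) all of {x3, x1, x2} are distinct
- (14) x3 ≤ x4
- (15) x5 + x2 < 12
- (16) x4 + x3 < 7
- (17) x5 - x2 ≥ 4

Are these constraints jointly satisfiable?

Satisfiable

The assignment x1 = 8, x2 = 3, x3 = 2, x4 = 3, x5 = 7 works:
  constraint 1 holds since x3 - x2 = -1.
  constraint 4 holds since x1 - x3 = 6.
  constraint 5 holds since x4 - x2 = 0.
The rest check out directly.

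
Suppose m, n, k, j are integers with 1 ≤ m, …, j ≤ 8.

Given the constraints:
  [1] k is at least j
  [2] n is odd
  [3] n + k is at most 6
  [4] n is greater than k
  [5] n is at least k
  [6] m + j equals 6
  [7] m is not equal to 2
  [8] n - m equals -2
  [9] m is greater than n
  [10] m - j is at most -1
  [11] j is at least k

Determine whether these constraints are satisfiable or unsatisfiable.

Constraints 1, 4, 9, and 10 give m < j, j ≤ k, k < n, n < m. Chaining: m < j ≤ k < n < m, which forces m < m — impossible.

Unsatisfiable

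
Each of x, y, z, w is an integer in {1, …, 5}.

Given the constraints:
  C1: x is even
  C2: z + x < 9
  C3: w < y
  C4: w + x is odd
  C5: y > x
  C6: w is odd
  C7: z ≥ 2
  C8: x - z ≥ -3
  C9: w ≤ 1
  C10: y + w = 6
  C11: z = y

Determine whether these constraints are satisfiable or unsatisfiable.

Satisfiable

Try x = 2, y = 5, z = 5, w = 1.
Check constraint 2: z + x = 7; constraint 8: x - z = -3. The remaining constraints are straightforward to verify.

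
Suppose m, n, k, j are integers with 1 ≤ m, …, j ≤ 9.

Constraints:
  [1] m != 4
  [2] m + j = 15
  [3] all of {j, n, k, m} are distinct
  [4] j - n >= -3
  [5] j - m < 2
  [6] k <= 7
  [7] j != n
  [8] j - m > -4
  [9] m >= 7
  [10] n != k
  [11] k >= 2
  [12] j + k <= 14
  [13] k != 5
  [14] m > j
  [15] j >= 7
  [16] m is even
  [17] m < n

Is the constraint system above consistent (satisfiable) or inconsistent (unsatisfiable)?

Try m = 8, n = 9, k = 6, j = 7.
Check constraint 2: m + j = 15; constraint 4: j - n = -2; constraint 5: j - m = -1. The remaining constraints are straightforward to verify.

Satisfiable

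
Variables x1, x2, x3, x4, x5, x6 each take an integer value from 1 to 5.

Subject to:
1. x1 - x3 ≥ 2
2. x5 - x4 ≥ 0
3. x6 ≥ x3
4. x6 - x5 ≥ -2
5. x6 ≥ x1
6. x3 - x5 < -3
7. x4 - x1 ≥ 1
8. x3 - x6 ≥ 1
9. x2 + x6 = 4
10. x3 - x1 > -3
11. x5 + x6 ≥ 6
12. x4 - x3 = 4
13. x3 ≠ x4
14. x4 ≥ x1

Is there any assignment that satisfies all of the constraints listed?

Unsatisfiable

Constraints 1, 2, 4, 7, and 8 give x1 − x3 ≥ 2, x3 − x6 ≥ 1, x6 − x5 ≥ -2, x5 − x4 ≥ 0, x4 − x1 ≥ 1.
Adding all 5 inequalities: the left sides telescope to 0, and the right sides sum to 2 + 1 + (-2) + 0 + 1 = 2. So 0 ≥ 2, which is false.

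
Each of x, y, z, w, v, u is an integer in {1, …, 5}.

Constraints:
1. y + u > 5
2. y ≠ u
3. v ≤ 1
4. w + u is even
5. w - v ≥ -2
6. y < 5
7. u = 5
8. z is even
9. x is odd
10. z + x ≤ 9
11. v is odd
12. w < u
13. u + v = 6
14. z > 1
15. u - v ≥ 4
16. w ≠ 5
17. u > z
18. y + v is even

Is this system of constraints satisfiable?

Setting (x, y, z, w, v, u) = (5, 1, 4, 1, 1, 5) satisfies everything: constraint 1: y + u = 6; constraint 5: w - v = 0; constraint 10: z + x = 9, and the others follow.

Satisfiable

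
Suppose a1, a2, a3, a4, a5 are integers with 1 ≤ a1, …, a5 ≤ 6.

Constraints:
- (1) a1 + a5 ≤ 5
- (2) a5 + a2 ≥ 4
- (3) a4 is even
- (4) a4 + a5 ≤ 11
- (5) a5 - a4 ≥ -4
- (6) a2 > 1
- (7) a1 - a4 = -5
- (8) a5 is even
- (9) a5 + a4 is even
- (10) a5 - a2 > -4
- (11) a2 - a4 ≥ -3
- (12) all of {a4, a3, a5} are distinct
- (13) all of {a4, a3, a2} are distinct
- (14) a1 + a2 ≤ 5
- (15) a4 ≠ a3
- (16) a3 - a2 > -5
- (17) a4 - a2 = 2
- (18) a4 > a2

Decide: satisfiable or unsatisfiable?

The assignment a1 = 1, a2 = 4, a3 = 1, a4 = 6, a5 = 2 works:
  constraint 1 holds since a1 + a5 = 3.
  constraint 2 holds since a5 + a2 = 6.
  constraint 4 holds since a4 + a5 = 8.
The rest check out directly.

Satisfiable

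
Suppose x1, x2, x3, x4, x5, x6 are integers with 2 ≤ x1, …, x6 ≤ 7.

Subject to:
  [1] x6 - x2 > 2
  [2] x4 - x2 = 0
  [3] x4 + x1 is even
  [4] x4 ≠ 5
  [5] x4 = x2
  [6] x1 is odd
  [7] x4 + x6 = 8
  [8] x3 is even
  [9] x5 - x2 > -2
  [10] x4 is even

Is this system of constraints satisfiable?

Constraint 10 makes x4 even and constraint 6 makes x1 odd, so x4 + x1 must be odd. Constraint 3 says x4 + x1 is even — contradiction.

Unsatisfiable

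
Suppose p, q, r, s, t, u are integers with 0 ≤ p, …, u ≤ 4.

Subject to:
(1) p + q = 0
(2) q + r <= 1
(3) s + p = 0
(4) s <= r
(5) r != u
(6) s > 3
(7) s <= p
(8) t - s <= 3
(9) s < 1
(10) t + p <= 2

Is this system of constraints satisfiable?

From constraint 6: s ≥ 4. From constraint 9: s ≤ 0. But 0 < 4, so no value of s works.

Unsatisfiable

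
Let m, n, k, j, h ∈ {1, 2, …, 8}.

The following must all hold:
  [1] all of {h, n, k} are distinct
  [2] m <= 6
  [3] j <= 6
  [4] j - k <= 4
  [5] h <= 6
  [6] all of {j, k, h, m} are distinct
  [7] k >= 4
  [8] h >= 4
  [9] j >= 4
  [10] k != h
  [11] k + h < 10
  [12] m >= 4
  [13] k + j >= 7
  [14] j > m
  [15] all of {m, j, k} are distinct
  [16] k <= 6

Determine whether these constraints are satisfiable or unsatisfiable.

Unsatisfiable

Constraints 2, 3, 5, 7, 8, 9, 12, and 16 confine each of j, k, h, m to the 3 values {4, …, 6}.
Constraint 6 requires all 4 of them to be distinct, but only 3 values are available — impossible by the pigeonhole principle.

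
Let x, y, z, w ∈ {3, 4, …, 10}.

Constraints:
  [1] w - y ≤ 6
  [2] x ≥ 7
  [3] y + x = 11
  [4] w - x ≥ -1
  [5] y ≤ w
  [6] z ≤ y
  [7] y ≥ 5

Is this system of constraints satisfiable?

Unsatisfiable

From constraint 7: y ≥ 5. From constraint 2: x ≥ 7. Hence y + x ≥ 12. But constraint 3 requires y + x = 11, and 11 < 12. Contradiction.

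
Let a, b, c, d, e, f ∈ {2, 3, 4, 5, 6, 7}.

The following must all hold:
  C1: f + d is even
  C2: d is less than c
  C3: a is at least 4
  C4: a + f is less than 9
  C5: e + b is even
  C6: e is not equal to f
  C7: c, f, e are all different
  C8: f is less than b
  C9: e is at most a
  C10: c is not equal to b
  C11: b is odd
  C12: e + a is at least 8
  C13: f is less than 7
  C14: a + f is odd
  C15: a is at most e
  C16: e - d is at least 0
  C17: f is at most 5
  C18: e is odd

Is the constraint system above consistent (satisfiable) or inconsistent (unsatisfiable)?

Satisfiable

Setting (a, b, c, d, e, f) = (5, 5, 6, 4, 5, 2) satisfies everything: constraint 4: a + f = 7; constraint 12: e + a = 10; constraint 16: e - d = 1, and the others follow.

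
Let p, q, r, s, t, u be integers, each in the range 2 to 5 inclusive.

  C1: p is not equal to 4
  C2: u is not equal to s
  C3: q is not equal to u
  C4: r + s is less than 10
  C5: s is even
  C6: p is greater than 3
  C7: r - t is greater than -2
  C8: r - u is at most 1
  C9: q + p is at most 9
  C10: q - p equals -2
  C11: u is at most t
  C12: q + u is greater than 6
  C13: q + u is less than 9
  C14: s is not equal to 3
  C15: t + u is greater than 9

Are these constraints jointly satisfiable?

Satisfiable

One satisfying assignment is p = 5, q = 3, r = 5, s = 4, t = 5, u = 5.
For the less obvious constraints — constraint 4: r + s = 9; constraint 7: r - t = 0 — and the others hold by inspection.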